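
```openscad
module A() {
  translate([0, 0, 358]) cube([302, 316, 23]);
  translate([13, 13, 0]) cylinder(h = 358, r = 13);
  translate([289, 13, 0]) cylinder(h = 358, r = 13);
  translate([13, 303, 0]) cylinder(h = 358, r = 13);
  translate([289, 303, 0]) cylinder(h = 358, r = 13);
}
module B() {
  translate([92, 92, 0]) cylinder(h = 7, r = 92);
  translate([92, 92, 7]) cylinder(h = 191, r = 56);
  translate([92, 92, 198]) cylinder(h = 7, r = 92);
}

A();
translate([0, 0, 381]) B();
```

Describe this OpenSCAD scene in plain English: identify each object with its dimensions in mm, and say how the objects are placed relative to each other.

A is a four-legged stool. The seat is 302×316 mm, 23 mm thick, top at z = 381 mm. It stands on four round legs, each 26 mm in diameter, from z = 0 to the seat underside, each leg's axis is inset half a diameter from the nearest pair of seat edges (so the leg's bounding box is flush with the corner).

B is a spool: two coaxial disc flanges of radius 92 mm and thickness 7 mm, joined by a core cylinder of radius 56 mm and height 191 mm. The lower flange rests on z = 0 and the three cylinders share a vertical axis.

The spool is on top of the stool.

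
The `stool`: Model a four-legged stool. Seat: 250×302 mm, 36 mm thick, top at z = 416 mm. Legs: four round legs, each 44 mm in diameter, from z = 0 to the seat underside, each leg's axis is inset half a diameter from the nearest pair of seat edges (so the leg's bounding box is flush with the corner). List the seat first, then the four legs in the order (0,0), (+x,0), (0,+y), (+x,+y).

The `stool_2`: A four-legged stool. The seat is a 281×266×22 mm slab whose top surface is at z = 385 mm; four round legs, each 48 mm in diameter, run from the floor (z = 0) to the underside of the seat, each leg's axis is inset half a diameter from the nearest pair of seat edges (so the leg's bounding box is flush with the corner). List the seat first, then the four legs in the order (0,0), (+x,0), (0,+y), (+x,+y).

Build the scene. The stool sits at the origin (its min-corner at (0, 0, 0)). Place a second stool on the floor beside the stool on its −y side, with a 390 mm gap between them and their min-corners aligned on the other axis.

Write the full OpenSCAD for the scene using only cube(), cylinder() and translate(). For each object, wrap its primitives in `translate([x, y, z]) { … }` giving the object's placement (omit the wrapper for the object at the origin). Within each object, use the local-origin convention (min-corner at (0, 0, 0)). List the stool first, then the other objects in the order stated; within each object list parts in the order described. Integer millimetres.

translate([0, 0, 380]) cube([250, 302, 36]);
translate([22, 22, 0]) cylinder(h = 380, r = 22);
translate([228, 22, 0]) cylinder(h = 380, r = 22);
translate([22, 280, 0]) cylinder(h = 380, r = 22);
translate([228, 280, 0]) cylinder(h = 380, r = 22);
translate([0, -656, 0]) {
  translate([0, 0, 363]) cube([281, 266, 22]);
  translate([24, 24, 0]) cylinder(h = 363, r = 24);
  translate([257, 24, 0]) cylinder(h = 363, r = 24);
  translate([24, 242, 0]) cylinder(h = 363, r = 24);
  translate([257, 242, 0]) cylinder(h = 363, r = 24);
}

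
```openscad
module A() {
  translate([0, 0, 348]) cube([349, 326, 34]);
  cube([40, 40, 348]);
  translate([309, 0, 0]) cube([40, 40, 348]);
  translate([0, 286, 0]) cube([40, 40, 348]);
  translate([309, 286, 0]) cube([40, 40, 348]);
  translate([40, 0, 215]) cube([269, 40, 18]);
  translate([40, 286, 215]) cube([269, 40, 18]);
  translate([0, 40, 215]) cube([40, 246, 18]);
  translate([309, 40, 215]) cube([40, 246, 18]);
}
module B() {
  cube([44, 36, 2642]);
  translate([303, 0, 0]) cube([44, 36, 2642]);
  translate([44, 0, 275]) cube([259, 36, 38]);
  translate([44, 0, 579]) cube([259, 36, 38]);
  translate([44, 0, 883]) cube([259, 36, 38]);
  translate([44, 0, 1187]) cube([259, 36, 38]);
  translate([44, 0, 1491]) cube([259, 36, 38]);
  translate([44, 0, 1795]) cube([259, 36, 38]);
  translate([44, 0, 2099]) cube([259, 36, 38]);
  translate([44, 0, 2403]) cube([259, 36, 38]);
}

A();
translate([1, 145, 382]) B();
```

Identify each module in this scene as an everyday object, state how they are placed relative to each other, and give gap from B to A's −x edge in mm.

The ladder's min-x is at 1; the stool's min-x is 0; gap = 1 mm.

A is a stool. B is a ladder. The ladder is on top of the stool, centred. The gap from the ladder to the stool's −x edge is 1 mm.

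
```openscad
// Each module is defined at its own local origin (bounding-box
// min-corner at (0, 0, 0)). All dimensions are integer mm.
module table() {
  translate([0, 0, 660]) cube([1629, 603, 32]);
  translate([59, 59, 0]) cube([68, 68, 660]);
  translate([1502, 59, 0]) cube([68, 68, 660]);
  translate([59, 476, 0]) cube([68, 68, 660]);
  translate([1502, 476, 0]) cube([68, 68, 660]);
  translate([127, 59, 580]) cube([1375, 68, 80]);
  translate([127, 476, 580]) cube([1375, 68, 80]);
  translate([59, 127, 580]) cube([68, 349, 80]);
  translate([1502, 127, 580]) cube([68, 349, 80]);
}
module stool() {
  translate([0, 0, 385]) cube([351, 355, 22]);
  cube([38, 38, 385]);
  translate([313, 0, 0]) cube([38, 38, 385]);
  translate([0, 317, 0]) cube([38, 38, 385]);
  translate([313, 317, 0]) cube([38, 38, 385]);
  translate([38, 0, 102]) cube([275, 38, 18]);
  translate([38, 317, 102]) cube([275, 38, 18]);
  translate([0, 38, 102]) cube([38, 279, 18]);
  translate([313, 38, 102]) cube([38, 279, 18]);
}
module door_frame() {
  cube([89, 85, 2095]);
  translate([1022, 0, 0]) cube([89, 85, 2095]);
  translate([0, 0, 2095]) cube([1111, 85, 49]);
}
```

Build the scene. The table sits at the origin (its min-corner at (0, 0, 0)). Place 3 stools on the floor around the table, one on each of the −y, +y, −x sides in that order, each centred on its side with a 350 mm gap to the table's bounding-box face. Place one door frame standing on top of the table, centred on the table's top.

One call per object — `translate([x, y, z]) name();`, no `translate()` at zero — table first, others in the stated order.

table();
translate([639, -705, 0]) stool();
translate([639, 953, 0]) stool();
translate([-701, 124, 0]) stool();
translate([259, 259, 692]) door_frame();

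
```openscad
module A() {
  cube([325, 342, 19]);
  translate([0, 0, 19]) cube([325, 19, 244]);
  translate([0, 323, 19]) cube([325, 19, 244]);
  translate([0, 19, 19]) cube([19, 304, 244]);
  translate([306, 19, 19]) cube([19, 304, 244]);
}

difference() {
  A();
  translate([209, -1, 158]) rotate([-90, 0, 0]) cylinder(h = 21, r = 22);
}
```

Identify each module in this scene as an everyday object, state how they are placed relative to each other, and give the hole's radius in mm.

The subtracted cylinder has r = 22 mm.

A is an open box. The open box has a circular hole through its front wall. The hole's radius is 22 mm.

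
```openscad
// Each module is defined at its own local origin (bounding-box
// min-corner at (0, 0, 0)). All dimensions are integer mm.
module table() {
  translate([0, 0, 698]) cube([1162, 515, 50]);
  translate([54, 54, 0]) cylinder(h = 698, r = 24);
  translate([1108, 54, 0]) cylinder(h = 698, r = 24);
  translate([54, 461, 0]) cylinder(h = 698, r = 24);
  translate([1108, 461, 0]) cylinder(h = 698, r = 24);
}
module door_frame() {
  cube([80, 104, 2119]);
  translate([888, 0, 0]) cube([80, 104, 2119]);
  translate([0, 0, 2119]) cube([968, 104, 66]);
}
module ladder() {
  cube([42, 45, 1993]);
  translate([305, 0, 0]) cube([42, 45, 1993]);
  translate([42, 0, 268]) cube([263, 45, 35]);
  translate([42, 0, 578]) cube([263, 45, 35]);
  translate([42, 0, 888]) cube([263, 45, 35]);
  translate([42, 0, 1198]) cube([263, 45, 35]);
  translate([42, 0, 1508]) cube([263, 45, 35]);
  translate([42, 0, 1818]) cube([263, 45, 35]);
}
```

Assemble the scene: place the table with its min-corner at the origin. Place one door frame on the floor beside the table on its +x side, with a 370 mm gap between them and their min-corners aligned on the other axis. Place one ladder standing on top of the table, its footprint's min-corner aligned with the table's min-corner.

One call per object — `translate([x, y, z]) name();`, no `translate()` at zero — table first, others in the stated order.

table();
translate([1532, 0, 0]) door_frame();
translate([0, 0, 748]) ladder();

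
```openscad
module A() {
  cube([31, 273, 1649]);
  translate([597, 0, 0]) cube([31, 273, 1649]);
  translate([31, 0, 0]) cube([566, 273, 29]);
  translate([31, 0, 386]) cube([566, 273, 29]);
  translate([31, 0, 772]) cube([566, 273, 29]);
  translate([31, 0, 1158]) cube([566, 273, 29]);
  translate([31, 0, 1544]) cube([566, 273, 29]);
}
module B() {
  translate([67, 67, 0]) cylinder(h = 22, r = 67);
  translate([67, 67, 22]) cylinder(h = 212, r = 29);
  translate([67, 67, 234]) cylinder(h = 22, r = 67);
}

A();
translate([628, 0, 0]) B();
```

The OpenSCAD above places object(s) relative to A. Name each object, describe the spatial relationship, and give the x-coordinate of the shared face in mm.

The bookshelf's +x face and the spool's −x face are both at x = 628 mm.

A is a bookshelf. B is a spool. The spool is against the bookshelf's +x side, with their −y faces flush. The x-coordinate of the shared face is 628 mm.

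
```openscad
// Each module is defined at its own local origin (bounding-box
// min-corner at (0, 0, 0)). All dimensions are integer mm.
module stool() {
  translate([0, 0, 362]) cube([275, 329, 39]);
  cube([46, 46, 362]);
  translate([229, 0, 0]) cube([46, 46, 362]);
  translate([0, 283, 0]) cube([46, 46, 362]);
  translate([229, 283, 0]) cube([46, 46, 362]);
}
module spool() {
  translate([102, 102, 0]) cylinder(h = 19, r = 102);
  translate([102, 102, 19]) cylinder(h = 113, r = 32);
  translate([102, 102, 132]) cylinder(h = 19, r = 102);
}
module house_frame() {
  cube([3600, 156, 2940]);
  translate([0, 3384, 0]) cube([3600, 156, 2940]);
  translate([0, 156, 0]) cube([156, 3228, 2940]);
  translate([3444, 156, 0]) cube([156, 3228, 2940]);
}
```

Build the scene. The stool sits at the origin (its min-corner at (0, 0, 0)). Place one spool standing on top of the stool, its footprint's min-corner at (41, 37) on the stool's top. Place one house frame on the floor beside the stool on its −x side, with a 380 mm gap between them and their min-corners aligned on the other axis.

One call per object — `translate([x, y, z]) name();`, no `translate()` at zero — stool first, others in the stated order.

stool();
translate([41, 37, 401]) spool();
translate([-3980, 0, 0]) house_frame();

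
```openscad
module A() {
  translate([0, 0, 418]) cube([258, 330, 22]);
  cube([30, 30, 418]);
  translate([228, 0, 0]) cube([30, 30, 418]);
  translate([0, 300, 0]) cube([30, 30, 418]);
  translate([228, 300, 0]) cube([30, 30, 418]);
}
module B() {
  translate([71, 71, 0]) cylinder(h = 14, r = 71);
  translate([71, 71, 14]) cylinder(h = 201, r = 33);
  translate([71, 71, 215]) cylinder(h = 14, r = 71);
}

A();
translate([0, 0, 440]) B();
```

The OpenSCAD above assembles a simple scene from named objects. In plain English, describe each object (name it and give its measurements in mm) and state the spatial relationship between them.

A is a simple wooden stool: a rectangular seat 258 mm (x) by 330 mm (y), 22 mm thick, top face at z = 440 mm, on four square legs, each 30×30 mm in cross-section. The legs rest on z = 0, each flush with a corner of the seat.

B is a spool: two coaxial disc flanges of radius 71 mm and thickness 14 mm, joined by a core cylinder of radius 33 mm and height 201 mm. The lower flange rests on z = 0 and the three cylinders share a vertical axis.

The spool is on top of the stool.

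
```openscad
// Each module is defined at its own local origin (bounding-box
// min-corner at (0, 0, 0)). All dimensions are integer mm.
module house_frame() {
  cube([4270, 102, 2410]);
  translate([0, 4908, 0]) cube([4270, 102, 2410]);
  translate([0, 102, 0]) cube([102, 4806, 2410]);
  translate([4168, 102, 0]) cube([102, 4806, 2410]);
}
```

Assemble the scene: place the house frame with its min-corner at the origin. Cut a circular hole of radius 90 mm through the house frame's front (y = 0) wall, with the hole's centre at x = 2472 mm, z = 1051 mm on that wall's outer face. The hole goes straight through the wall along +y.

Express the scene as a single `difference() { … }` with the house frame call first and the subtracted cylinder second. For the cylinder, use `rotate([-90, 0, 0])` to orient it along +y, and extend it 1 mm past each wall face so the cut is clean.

difference() {
  house_frame();
  translate([2472, -1, 1051]) rotate([-90, 0, 0]) cylinder(h = 104, r = 90);
}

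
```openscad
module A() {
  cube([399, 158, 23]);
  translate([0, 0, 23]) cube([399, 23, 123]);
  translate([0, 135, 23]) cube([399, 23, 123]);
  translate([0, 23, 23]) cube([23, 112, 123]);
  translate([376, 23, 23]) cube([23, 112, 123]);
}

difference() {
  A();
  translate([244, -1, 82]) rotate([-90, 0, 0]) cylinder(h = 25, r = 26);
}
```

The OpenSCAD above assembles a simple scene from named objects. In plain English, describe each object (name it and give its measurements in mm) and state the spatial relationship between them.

A is an open-topped rectangular box: outside dimensions 399×158×146 mm, with a uniform wall and base thickness of 23 mm. The base is a full 399×158 slab on the floor; four walls sit on top of the base. The front and back walls (the −y and +y sides) span the full width; the two side walls fit between them.

The open box has a circular hole of radius 26 mm through its front wall, centred at (x = 244, z = 82).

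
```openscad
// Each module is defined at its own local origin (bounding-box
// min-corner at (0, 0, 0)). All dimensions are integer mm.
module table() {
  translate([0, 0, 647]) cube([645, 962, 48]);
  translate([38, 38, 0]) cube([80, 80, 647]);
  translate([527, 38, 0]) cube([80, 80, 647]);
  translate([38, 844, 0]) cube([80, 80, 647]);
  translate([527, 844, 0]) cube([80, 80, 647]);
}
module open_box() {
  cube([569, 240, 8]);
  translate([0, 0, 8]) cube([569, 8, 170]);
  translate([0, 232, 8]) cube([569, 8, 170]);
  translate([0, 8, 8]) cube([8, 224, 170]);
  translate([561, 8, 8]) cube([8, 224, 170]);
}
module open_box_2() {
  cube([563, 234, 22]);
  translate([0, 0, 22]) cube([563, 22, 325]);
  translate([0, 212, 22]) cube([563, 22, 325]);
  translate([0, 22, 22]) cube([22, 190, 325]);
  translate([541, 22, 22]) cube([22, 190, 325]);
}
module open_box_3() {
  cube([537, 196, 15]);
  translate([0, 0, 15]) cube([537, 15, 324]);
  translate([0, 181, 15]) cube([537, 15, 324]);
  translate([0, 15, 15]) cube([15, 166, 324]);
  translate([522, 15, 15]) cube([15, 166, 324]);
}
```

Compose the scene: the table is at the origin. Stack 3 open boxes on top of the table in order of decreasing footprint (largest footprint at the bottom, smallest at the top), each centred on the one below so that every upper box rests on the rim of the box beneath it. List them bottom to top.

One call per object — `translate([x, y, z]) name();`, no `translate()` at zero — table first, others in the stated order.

table();
translate([38, 361, 695]) open_box();
translate([41, 364, 873]) open_box_2();
translate([54, 383, 1220]) open_box_3();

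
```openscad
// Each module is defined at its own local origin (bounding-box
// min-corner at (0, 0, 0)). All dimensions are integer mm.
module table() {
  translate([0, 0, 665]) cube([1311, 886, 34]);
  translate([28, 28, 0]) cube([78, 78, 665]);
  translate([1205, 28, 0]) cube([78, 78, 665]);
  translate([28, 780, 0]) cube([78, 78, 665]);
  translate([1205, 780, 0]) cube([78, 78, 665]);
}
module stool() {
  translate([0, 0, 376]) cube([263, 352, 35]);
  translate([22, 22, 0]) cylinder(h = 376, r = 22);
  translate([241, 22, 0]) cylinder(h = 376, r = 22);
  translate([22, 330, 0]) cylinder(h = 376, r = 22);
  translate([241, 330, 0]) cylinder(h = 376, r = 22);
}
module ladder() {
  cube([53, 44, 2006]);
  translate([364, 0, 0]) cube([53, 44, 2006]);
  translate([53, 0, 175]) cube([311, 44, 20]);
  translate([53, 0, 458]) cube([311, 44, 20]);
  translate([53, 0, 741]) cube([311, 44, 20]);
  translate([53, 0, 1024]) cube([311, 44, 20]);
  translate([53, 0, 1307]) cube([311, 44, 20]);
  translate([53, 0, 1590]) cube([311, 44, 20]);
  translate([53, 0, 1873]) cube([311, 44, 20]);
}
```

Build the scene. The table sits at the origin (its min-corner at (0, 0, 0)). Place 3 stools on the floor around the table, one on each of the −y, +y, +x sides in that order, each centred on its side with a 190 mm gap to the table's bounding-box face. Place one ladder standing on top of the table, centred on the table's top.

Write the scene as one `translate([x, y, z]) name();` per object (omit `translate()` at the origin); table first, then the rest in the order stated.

table();
translate([524, -542, 0]) stool();
translate([524, 1076, 0]) stool();
translate([1501, 267, 0]) stool();
translate([447, 421, 699]) ladder();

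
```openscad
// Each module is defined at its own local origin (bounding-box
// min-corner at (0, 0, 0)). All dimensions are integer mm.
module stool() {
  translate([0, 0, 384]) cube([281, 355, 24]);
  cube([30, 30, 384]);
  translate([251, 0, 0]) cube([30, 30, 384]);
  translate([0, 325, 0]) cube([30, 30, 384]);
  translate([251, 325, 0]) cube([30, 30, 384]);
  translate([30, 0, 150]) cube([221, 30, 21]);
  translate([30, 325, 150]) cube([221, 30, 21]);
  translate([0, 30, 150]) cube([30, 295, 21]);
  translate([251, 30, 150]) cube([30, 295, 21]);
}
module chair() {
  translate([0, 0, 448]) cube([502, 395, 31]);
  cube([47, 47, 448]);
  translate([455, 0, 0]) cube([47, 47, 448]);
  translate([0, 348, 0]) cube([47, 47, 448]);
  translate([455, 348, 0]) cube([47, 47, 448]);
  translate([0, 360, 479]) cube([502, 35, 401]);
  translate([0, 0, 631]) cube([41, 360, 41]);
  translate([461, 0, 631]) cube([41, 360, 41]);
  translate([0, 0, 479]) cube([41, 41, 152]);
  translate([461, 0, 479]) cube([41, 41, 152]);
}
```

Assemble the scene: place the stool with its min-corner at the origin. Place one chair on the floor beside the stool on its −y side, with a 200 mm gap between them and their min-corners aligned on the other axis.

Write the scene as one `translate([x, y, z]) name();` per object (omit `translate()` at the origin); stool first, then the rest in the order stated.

stool();
translate([0, -595, 0]) chair();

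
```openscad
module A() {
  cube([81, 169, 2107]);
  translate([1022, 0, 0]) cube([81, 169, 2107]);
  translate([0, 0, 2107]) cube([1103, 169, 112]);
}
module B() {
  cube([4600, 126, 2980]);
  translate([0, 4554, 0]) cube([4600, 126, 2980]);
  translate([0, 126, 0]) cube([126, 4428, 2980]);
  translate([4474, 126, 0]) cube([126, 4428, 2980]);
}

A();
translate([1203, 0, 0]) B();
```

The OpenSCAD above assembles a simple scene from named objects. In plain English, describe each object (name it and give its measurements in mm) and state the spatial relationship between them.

A is a rectangular door frame: two vertical jambs of 81×169 mm section, 2107 mm tall, with a clear opening 941 mm wide between their inner faces. A header 112 mm tall and 169 mm deep lies on top of the jambs and spans the full outside width.

B is a box-shaped house frame (walls only): outside footprint 4600×4680 mm, wall height 2980 mm, wall thickness 126 mm. The two y-facing walls run the full x-width; the two x-facing walls fit between the inner faces of the y-facing walls.

The house frame is on the floor beside the door frame on its +x side.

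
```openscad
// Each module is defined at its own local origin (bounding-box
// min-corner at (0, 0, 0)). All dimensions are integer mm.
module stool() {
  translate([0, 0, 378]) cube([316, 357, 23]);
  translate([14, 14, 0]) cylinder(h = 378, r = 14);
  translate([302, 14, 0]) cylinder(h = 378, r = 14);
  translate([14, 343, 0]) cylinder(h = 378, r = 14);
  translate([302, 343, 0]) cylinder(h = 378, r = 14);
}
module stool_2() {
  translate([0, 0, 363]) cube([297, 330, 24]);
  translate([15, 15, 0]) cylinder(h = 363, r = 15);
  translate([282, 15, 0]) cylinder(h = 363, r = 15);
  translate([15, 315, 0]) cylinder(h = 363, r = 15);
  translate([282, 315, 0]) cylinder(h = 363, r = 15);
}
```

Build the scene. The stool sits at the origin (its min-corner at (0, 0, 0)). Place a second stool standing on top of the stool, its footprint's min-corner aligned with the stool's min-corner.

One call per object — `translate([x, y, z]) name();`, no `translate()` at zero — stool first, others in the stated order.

stool();
translate([0, 0, 401]) stool_2();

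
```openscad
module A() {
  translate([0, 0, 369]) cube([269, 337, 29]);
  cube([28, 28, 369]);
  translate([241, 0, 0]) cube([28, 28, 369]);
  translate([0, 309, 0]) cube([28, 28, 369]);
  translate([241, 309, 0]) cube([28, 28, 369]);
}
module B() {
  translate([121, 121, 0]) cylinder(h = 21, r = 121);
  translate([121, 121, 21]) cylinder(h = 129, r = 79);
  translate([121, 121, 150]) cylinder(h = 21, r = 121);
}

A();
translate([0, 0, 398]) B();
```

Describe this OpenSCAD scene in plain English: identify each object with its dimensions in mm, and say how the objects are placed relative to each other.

A is a four-legged stool. The seat is 269×337 mm, 29 mm thick, top at z = 398 mm. It stands on four square legs, each 28×28 mm in cross-section, from z = 0 to the seat underside, each flush with a corner of the seat.

B is a spool: two coaxial disc flanges of radius 121 mm and thickness 21 mm, joined by a core cylinder of radius 79 mm and height 129 mm. The lower flange rests on z = 0 and the three cylinders share a vertical axis.

The spool is on top of the stool.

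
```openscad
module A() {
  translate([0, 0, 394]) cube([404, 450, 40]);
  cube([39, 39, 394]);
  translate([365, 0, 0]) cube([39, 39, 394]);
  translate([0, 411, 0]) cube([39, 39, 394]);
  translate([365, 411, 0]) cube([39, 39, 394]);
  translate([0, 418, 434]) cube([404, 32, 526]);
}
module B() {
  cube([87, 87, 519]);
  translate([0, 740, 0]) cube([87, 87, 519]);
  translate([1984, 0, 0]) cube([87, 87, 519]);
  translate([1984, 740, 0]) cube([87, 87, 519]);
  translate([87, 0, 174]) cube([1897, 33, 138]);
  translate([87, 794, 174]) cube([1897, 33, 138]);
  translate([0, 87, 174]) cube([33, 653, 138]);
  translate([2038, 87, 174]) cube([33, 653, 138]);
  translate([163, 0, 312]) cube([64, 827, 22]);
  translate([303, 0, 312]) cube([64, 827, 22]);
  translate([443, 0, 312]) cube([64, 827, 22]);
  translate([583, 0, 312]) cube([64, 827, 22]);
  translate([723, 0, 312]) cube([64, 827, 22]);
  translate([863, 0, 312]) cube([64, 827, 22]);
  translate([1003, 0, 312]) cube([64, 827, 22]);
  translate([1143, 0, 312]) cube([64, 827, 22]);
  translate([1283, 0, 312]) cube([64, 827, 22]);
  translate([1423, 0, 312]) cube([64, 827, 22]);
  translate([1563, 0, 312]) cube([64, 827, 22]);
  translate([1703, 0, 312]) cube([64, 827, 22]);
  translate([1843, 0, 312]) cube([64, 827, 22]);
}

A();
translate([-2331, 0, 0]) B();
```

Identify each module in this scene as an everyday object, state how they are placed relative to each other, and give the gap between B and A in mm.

The bed frame's nearest face is 260 mm from the chair's −x face.

A is a chair. B is a bed frame. The bed frame is on the floor beside the chair on its −x side. The gap between the bed frame and the chair is 260 mm.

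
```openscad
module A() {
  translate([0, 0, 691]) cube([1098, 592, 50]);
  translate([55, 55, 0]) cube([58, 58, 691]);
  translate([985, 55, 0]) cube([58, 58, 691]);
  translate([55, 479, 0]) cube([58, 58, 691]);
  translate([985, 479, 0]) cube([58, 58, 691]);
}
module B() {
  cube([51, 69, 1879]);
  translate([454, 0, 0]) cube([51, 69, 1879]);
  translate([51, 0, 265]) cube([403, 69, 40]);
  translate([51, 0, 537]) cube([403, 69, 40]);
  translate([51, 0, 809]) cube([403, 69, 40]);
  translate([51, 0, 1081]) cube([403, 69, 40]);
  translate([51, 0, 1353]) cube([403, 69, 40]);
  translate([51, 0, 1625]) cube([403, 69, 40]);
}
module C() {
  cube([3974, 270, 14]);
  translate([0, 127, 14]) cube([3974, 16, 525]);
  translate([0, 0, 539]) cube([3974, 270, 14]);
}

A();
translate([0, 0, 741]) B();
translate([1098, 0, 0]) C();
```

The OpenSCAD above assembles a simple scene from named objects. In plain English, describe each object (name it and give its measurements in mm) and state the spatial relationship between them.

A is a rectangular dining table. The top is 1098×592×50 mm with its upper surface at z = 741 mm. It stands on four 58×58 mm square legs, each inset 55 mm from the nearest pair of top edges, running from the floor to the underside of the top.

B is a straight ladder. Two 51×69 mm vertical rails, 1879 mm tall, stand 505 mm apart (outside-to-outside) with their front faces coplanar on the −y side. 6 rungs, each 69 mm deep and 40 mm tall, span between the inner faces of the rails, front faces flush with the rails. The lowest rung's underside is at z = 265 mm and rungs are spaced 272 mm apart (underside to underside).

C is an I-beam lying along x, 3974 mm long. Overall section height 553 mm. Two flanges 270 mm wide (y) and 14 mm thick, one on the floor and one at the top; a web 16 mm thick runs between them, centred on the flange width.

The ladder is on top of the table. The I-beam is against the table's +x side, with their −y faces flush.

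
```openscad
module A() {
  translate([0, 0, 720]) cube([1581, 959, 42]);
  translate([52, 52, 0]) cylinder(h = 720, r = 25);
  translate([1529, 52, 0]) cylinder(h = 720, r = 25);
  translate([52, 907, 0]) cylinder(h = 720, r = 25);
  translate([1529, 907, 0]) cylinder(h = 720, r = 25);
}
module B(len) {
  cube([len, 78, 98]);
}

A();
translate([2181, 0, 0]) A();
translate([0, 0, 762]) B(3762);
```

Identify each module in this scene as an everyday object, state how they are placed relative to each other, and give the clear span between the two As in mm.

Second table starts at x = 2181; first ends at x = 1581; clear span = 2181 − 1581 = 600 mm.

A is a table. B is a beam. A beam spans the tops of two tables. The clear span between the two tables is 600 mm.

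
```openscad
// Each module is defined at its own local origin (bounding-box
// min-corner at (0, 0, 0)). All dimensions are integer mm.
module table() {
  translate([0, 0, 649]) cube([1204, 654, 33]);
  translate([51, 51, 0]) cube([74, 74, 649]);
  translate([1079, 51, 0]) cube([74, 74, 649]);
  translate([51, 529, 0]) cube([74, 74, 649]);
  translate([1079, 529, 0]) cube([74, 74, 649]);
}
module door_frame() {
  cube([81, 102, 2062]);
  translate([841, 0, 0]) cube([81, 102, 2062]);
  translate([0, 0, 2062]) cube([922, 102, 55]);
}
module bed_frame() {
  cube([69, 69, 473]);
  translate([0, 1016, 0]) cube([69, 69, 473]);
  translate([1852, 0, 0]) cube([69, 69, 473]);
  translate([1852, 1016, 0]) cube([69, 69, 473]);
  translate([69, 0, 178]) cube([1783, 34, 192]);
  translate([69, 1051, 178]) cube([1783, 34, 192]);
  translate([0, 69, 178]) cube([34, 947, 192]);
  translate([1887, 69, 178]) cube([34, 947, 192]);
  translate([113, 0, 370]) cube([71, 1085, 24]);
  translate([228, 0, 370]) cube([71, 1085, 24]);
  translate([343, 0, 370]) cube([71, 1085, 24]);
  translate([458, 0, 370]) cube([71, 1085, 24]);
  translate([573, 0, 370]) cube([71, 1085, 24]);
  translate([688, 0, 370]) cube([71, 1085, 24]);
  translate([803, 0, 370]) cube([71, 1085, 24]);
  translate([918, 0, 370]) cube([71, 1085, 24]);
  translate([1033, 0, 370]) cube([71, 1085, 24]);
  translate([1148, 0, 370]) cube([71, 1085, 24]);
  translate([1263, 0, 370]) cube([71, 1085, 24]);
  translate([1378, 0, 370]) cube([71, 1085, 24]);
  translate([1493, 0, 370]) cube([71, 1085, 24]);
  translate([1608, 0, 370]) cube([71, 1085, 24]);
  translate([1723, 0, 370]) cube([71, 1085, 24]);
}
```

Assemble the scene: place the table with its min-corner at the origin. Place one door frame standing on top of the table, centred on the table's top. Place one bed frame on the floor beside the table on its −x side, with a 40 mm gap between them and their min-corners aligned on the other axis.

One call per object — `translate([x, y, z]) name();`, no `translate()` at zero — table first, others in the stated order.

table();
translate([141, 276, 682]) door_frame();
translate([-1961, 0, 0]) bed_frame();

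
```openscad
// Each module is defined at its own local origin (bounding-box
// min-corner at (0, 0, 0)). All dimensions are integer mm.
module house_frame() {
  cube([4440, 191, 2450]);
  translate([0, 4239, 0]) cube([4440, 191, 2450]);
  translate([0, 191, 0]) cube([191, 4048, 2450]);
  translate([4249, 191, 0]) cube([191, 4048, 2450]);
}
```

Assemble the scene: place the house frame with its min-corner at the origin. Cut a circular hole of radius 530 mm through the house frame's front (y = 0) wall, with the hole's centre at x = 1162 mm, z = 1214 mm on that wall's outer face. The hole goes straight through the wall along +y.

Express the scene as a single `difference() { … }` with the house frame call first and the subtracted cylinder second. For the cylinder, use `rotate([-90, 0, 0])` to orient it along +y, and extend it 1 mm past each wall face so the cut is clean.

difference() {
  house_frame();
  translate([1162, -1, 1214]) rotate([-90, 0, 0]) cylinder(h = 193, r = 530);
}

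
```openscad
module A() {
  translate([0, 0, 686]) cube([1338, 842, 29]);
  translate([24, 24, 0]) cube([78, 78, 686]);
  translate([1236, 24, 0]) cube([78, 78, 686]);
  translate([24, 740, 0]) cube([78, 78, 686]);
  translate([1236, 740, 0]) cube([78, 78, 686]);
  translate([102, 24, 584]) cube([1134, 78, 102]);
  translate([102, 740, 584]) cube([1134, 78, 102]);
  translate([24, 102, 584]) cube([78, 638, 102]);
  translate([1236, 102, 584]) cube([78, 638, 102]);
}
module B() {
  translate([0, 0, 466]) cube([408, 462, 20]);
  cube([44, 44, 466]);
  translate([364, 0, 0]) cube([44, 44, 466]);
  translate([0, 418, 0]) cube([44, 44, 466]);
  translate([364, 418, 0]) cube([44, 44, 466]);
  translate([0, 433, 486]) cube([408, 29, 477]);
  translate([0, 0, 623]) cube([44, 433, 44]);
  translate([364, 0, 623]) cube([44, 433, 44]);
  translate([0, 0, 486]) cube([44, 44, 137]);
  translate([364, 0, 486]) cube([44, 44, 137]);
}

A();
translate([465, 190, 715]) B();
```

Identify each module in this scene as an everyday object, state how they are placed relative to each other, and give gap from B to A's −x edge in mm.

The chair's min-x is at 465; the table's min-x is 0; gap = 465 mm.

A is a table. B is a chair. The chair is on top of the table, centred. The gap from the chair to the table's −x edge is 465 mm.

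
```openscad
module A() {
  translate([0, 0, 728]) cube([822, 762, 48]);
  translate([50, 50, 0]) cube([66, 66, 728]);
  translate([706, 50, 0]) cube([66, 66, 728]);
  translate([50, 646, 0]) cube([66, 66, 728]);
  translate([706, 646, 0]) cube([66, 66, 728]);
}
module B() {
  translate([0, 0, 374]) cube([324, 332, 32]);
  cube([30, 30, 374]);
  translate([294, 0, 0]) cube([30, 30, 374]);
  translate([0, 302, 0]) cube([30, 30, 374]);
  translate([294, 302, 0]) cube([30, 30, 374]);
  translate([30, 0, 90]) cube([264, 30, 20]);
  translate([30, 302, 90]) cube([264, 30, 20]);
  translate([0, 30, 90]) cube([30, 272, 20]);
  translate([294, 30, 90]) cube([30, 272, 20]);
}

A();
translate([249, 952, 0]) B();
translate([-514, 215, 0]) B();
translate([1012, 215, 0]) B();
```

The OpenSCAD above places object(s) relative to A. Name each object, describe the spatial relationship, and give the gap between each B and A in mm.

A is a table. B is a stool. Three stools sit around the table at the +y, −x, +x sides. The gap between each stool and the table is 190 mm.

Each stool's nearest face is 190 mm from the table's bounding box.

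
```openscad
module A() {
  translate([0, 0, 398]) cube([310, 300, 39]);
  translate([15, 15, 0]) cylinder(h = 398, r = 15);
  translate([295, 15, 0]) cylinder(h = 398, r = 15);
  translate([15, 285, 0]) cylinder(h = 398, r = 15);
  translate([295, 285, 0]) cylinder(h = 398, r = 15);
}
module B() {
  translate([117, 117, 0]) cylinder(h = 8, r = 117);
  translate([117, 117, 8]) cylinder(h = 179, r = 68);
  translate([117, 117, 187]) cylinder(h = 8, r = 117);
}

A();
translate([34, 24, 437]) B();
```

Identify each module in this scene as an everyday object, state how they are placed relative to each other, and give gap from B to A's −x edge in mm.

The spool's min-x is at 34; the stool's min-x is 0; gap = 34 mm.

A is a stool. B is a spool. The spool is on top of the stool. The gap from the spool to the stool's −x edge is 34 mm.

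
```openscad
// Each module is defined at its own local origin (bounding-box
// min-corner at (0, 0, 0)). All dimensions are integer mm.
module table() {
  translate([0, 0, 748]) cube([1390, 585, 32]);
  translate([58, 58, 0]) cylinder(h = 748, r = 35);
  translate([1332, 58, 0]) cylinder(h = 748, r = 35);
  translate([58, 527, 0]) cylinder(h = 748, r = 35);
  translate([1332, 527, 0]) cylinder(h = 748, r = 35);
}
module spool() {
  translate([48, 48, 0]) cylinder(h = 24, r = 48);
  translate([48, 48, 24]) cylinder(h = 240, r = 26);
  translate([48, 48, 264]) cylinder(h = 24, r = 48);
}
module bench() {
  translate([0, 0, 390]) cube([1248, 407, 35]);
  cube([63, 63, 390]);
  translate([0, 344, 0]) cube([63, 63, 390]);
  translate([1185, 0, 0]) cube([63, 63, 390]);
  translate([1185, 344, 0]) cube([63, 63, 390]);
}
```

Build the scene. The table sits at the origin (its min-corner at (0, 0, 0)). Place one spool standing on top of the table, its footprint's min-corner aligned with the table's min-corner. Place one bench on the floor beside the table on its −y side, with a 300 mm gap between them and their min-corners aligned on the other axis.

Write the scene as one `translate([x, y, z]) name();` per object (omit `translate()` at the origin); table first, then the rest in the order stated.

table();
translate([0, 0, 780]) spool();
translate([0, -707, 0]) bench();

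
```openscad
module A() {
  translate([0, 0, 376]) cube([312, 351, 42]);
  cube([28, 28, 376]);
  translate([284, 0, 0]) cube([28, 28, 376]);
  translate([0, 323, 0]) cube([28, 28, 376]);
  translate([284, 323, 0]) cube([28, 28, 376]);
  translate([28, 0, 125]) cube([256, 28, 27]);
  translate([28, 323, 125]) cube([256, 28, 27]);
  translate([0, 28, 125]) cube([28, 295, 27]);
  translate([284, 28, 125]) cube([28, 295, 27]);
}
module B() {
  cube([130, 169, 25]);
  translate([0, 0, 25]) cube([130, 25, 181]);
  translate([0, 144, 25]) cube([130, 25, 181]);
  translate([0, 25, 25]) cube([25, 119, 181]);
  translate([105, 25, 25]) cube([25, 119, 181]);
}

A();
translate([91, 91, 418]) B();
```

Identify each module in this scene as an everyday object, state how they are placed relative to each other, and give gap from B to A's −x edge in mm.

A is a stool. B is an open box. The open box is on top of the stool, centred. The gap from the open box to the stool's −x edge is 91 mm.

The open box's min-x is at 91; the stool's min-x is 0; gap = 91 mm.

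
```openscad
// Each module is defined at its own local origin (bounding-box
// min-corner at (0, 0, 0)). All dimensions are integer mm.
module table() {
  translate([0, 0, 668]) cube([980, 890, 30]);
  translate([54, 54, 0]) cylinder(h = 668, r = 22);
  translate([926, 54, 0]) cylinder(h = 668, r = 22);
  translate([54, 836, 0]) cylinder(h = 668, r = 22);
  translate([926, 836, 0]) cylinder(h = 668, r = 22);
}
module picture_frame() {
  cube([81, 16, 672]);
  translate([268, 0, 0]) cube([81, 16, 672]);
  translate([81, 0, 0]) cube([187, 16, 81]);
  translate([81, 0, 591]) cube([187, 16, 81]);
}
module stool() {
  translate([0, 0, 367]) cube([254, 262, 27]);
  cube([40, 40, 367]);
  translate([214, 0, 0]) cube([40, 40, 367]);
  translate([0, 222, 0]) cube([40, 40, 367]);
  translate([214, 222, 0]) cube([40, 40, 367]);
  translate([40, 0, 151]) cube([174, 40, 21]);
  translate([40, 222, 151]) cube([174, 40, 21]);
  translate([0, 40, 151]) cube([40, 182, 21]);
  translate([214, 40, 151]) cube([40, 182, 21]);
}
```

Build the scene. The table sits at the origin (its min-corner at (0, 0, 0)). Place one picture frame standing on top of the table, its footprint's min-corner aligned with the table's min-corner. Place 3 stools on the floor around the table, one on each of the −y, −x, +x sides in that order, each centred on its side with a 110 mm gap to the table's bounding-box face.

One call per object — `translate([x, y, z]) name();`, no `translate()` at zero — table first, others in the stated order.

table();
translate([0, 0, 698]) picture_frame();
translate([363, -372, 0]) stool();
translate([-364, 314, 0]) stool();
translate([1090, 314, 0]) stool();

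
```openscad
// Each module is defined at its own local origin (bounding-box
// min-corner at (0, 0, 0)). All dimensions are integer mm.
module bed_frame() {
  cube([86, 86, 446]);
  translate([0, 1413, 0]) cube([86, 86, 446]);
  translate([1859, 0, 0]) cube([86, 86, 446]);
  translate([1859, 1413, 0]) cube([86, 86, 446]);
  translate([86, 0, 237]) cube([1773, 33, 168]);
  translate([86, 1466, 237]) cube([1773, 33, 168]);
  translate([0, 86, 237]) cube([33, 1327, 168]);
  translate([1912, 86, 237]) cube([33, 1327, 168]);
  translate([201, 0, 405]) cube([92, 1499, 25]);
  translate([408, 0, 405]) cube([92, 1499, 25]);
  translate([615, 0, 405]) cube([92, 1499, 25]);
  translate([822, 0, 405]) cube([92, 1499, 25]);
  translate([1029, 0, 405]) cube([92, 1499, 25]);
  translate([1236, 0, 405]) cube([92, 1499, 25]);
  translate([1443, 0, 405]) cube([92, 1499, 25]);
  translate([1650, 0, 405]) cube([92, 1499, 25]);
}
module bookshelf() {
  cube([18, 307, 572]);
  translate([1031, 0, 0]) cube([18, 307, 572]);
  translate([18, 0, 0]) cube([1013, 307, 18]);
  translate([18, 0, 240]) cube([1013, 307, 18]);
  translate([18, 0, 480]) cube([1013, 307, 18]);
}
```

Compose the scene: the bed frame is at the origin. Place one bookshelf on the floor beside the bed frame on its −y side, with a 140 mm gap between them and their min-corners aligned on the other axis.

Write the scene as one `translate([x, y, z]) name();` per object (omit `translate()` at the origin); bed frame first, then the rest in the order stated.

bed_frame();
translate([0, -447, 0]) bookshelf();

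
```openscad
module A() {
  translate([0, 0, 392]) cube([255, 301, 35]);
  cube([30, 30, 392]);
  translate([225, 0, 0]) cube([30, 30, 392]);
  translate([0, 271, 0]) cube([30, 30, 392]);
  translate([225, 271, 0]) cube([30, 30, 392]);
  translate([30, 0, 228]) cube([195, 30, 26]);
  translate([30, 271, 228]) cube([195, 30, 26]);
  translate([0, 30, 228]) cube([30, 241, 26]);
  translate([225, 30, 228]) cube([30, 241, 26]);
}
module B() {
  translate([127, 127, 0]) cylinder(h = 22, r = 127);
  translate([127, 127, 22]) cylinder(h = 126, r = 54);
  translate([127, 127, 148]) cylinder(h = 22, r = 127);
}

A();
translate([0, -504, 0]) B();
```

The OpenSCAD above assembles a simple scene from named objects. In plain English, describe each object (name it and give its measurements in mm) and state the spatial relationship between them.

A is a four-legged stool. The seat is a 255×301×35 mm slab whose top surface is at z = 427 mm; four square legs, each 30×30 mm in cross-section, run from the floor (z = 0) to the underside of the seat, each flush with a corner of the seat. Four stretchers, 30 mm wide and 26 mm tall, connect adjacent legs with their undersides at z = 228 mm, each running between the inner faces of the legs it joins and aligned with the legs' outer faces on the other axis.

B is a spool: two coaxial disc flanges of radius 127 mm and thickness 22 mm, joined by a core cylinder of radius 54 mm and height 126 mm. The lower flange rests on z = 0 and the three cylinders share a vertical axis.

The spool is on the floor beside the stool on its −y side.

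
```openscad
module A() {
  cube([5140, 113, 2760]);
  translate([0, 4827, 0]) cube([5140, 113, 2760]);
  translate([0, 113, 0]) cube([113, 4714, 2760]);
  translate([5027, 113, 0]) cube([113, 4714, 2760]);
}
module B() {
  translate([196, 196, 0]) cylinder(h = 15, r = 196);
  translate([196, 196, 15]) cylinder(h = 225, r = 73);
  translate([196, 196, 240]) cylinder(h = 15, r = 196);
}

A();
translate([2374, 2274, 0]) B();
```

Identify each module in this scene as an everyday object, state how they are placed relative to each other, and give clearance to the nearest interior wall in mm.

A is a house frame. B is a spool. The spool sits inside the house frame, centred. The clearance to the nearest interior wall is 2161 mm.

Clearances: x = 2261, y = 2161; minimum 2161 mm.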